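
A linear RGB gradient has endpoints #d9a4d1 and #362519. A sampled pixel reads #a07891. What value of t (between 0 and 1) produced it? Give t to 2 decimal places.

0.35

Invert the lerp on the B channel (largest span, 184): t = (145 − 209) / (25 − 209) = -64/-184 = 0.34783.
Check on R: (160 − 217)/(54 − 217) = 0.3497 ✓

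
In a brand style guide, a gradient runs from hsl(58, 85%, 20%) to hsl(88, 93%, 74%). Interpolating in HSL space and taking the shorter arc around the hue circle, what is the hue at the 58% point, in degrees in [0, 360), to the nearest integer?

Hue arc: Δh = 88 − 58 = 30° (|Δh| ≤ 180, already the shorter path).
H = 58 + 0.58 × (30) = 75.4 → 75°

75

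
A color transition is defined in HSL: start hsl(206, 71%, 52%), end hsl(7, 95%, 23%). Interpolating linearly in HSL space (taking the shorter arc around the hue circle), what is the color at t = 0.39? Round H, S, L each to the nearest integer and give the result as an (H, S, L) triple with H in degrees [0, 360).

(269, 80, 41)

Hue: 7 − 206 = -199°, but |-199| > 180 so the shorter arc goes the other way: Δh = -199 + 360 = 161°.
H = 206 + 0.39 × (161) = 268.79 → 269°
S = 71 + 0.39 × (95 − 71) = 80.36 → 80%
L = 52 + 0.39 × (23 − 52) = 40.69 → 41%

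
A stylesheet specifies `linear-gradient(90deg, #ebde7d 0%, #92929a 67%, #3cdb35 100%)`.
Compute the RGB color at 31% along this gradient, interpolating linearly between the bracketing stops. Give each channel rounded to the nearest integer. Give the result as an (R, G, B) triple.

(194, 187, 138)

31% lies between the 0% and 67% stops, so the local fraction is t = (31 − 0)/(67 − 0) = 31/67 ≈ 0.4627.
#ebde7d → (235, 222, 125); #92929a → (146, 146, 154).
R = 235 + 0.4627 × (146 − 235) = 193.82 → 194
G = 222 + 0.4627 × (146 − 222) = 186.835 → 187
B = 125 + 0.4627 × (154 − 125) = 138.418 → 138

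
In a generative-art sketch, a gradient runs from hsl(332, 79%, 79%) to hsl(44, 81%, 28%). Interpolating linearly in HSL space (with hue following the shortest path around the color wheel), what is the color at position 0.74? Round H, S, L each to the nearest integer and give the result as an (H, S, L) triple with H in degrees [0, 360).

(25, 80, 41)

Hue: 44 − 332 = -288°, but |-288| > 180 so the shorter arc goes the other way: Δh = -288 + 360 = 72°.
H = 332 + 0.74 × (72) = 385.28 → 385 → 385 mod 360 = 25°
S = 79 + 0.74 × (81 − 79) = 80.48 → 80%
L = 79 + 0.74 × (28 − 79) = 41.26 → 41%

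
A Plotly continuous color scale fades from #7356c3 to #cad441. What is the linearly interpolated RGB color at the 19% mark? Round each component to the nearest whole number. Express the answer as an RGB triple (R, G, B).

(132, 110, 170)

#7356c3 → (115, 86, 195); #cad441 → (202, 212, 65).
19% corresponds to t = 0.19.
R = 115 + 0.19 × (202 − 115) = 115 + 0.19 × 87 = 131.53 → 132
G = 86 + 0.19 × (212 − 86) = 86 + 0.19 × 126 = 109.94 → 110
B = 195 + 0.19 × (65 − 195) = 195 + 0.19 × -130 = 170.3 → 170
So the blended color is (132, 110, 170), about #846eaa.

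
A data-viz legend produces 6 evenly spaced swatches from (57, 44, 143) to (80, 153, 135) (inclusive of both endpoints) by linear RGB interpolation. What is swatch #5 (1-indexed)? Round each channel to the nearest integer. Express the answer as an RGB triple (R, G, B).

With 6 swatches and endpoints inclusive, swatch 5 sits at t = (5 − 1)/(6 − 1) = 4/5 ≈ 0.8.
R = 57 + 0.8 × (80 − 57) = 75.4 → 75
G = 44 + 0.8 × (153 − 44) = 131.2 → 131
B = 143 + 0.8 × (135 − 143) = 136.6 → 137

(75, 131, 137)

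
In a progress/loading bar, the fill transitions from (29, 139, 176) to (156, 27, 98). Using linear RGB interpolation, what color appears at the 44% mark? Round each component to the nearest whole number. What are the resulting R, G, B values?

44% corresponds to t = 0.44.
R = 29 + 0.44 × (156 − 29) = 29 + 0.44 × 127 = 84.88 → 85
G = 139 + 0.44 × (27 − 139) = 139 + 0.44 × -112 = 89.72 → 90
B = 176 + 0.44 × (98 − 176) = 176 + 0.44 × -78 = 141.68 → 142
So the blended color is (85, 90, 142), about #555a8e.

(85, 90, 142)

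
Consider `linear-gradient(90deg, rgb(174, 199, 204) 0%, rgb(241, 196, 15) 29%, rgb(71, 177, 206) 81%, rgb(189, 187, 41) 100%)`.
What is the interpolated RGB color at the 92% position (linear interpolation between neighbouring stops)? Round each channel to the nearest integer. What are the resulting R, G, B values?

92% lies between the 81% and 100% stops, so the local fraction is t = (92 − 81)/(100 − 81) = 11/19 ≈ 0.5789.
R = 71 + 0.5789 × (189 − 71) = 139.31 → 139
G = 177 + 0.5789 × (187 − 177) = 182.789 → 183
B = 206 + 0.5789 × (41 − 206) = 110.482 → 110

(139, 183, 110)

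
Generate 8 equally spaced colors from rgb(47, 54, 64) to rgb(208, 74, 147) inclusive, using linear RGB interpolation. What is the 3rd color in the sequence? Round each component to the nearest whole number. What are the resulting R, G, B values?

(93, 60, 88)

With 8 swatches and endpoints inclusive, swatch 3 sits at t = (3 − 1)/(8 − 1) = 2/7 ≈ 0.2857.
R = 47 + 0.2857 × (208 − 47) = 92.998 → 93
G = 54 + 0.2857 × (74 − 54) = 59.714 → 60
B = 64 + 0.2857 × (147 − 64) = 87.713 → 88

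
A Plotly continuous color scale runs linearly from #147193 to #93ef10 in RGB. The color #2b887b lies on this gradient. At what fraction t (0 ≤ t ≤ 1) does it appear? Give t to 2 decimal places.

0.18

Invert the lerp on the B channel (largest span, 131): t = (123 − 147) / (16 − 147) = -24/-131 = 0.18321.
Check on R: (43 − 20)/(147 − 20) = 0.1811 ✓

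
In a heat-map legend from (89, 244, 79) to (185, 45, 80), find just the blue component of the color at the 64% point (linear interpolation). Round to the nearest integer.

B = 79 + 0.64 × (80 − 79) = 79.64 → 80

80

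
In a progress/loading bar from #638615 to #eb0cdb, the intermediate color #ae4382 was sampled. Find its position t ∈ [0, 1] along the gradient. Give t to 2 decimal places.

0.55

Invert the lerp on the B channel (largest span, 198): t = (130 − 21) / (219 − 21) = 109/198 = 0.55051.
Check on R: (174 − 99)/(235 − 99) = 0.5515 ✓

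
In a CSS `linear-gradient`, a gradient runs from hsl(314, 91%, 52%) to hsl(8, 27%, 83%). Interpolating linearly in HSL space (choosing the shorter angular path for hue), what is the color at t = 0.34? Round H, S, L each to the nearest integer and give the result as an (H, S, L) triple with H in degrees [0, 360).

(332, 69, 63)

Hue: 8 − 314 = -306°, but |-306| > 180 so the shorter arc goes the other way: Δh = -306 + 360 = 54°.
H = 314 + 0.34 × (54) = 332.36 → 332°
S = 91 + 0.34 × (27 − 91) = 69.24 → 69%
L = 52 + 0.34 × (83 − 52) = 62.54 → 63%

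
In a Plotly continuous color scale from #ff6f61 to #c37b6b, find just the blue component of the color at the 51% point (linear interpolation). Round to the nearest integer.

102

B₁ = 97 (from #ff6f61), B₂ = 107 (from #c37b6b).
B = 97 + 0.51 × (107 − 97) = 102.1 → 102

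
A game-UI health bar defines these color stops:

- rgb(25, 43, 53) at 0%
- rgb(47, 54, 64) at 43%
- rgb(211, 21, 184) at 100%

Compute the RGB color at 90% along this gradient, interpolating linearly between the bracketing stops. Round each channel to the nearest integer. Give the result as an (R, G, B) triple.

(182, 27, 163)

90% lies between the 43% and 100% stops, so the local fraction is t = (90 − 43)/(100 − 43) = 47/57 ≈ 0.8246.
R = 47 + 0.8246 × (211 − 47) = 182.234 → 182
G = 54 + 0.8246 × (21 − 54) = 26.788 → 27
B = 64 + 0.8246 × (184 − 64) = 162.952 → 163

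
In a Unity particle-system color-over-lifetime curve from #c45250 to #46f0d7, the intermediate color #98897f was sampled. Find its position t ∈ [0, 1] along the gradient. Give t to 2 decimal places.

0.35

Invert the lerp on the G channel (largest span, 158): t = (137 − 82) / (240 − 82) = 55/158 = 0.3481.
Check on R: (152 − 196)/(70 − 196) = 0.3492 ✓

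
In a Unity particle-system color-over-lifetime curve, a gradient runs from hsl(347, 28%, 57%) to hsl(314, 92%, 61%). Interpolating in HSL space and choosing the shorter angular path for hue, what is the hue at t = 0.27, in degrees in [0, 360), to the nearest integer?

Hue arc: Δh = 314 − 347 = -33° (|Δh| ≤ 180, already the shorter path).
H = 347 + 0.27 × (-33) = 338.09 → 338°

338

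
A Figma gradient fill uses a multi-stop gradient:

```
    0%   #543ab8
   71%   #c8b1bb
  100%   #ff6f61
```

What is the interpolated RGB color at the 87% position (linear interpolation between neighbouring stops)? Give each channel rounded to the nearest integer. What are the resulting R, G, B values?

(230, 141, 137)

87% lies between the 71% and 100% stops, so the local fraction is t = (87 − 71)/(100 − 71) = 16/29 ≈ 0.5517.
#c8b1bb → (200, 177, 187); #ff6f61 → (255, 111, 97).
R = 200 + 0.5517 × (255 − 200) = 230.344 → 230
G = 177 + 0.5517 × (111 − 177) = 140.588 → 141
B = 187 + 0.5517 × (97 − 187) = 137.347 → 137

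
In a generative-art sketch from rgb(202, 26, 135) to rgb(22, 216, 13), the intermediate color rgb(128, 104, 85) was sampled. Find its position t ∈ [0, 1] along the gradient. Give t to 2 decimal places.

0.41

Invert the lerp on the G channel (largest span, 190): t = (104 − 26) / (216 − 26) = 78/190 = 0.41053.
Check on R: (128 − 202)/(22 − 202) = 0.4111 ✓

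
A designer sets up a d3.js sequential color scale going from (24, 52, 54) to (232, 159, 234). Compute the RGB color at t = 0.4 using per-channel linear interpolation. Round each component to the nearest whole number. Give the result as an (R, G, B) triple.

(107, 95, 126)

R = 24 + 0.4 × (232 − 24) = 24 + 0.4 × 208 = 107.2 → 107
G = 52 + 0.4 × (159 − 52) = 52 + 0.4 × 107 = 94.8 → 95
B = 54 + 0.4 × (234 − 54) = 54 + 0.4 × 180 = 126 → 126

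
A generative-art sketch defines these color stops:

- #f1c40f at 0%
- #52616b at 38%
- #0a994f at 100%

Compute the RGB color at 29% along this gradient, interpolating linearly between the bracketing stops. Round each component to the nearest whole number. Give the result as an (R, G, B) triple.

29% lies between the 0% and 38% stops, so the local fraction is t = (29 − 0)/(38 − 0) = 29/38 ≈ 0.7632.
#f1c40f → (241, 196, 15); #52616b → (82, 97, 107).
R = 241 + 0.7632 × (82 − 241) = 119.651 → 120
G = 196 + 0.7632 × (97 − 196) = 120.443 → 120
B = 15 + 0.7632 × (107 − 15) = 85.214 → 85

(120, 120, 85)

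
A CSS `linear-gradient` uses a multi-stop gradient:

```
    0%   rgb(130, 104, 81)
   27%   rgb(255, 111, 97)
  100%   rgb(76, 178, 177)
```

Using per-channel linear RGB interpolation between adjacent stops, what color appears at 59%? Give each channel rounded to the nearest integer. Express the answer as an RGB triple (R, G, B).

(177, 140, 132)

59% lies between the 27% and 100% stops, so the local fraction is t = (59 − 27)/(100 − 27) = 32/73 ≈ 0.4384.
R = 255 + 0.4384 × (76 − 255) = 176.526 → 177
G = 111 + 0.4384 × (178 − 111) = 140.373 → 140
B = 97 + 0.4384 × (177 − 97) = 132.072 → 132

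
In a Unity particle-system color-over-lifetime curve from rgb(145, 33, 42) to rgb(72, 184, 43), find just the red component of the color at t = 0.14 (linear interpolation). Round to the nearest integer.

135

R = 145 + 0.14 × (72 − 145) = 134.78 → 135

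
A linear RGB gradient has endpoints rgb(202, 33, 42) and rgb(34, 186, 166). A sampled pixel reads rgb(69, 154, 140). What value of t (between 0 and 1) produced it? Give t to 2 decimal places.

Invert the lerp on the R channel (largest span, 168): t = (69 − 202) / (34 − 202) = -133/-168 = 0.79167.
Check on G: (154 − 33)/(186 − 33) = 0.7908 ✓

0.79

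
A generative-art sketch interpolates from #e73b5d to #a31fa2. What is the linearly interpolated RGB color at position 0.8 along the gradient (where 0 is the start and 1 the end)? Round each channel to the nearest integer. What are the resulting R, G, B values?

(177, 37, 148)

#e73b5d → (231, 59, 93); #a31fa2 → (163, 31, 162).
R = 231 + 0.8 × (163 − 231) = 231 + 0.8 × -68 = 176.6 → 177
G = 59 + 0.8 × (31 − 59) = 59 + 0.8 × -28 = 36.6 → 37
B = 93 + 0.8 × (162 − 93) = 93 + 0.8 × 69 = 148.2 → 148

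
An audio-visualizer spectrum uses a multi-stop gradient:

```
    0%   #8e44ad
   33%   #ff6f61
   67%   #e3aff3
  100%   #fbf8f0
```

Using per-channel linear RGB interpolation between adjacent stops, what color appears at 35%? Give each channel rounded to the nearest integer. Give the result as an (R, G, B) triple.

(253, 115, 106)

35% lies between the 33% and 67% stops, so the local fraction is t = (35 − 33)/(67 − 33) = 2/34 ≈ 0.0588.
#ff6f61 → (255, 111, 97); #e3aff3 → (227, 175, 243).
R = 255 + 0.0588 × (227 − 255) = 253.354 → 253
G = 111 + 0.0588 × (175 − 111) = 114.763 → 115
B = 97 + 0.0588 × (243 − 97) = 105.585 → 106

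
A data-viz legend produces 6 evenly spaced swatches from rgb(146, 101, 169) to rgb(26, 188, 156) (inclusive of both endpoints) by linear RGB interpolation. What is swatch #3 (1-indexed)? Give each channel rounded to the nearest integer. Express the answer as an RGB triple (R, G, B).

With 6 swatches and endpoints inclusive, swatch 3 sits at t = (3 − 1)/(6 − 1) = 2/5 ≈ 0.4.
R = 146 + 0.4 × (26 − 146) = 98 → 98
G = 101 + 0.4 × (188 − 101) = 135.8 → 136
B = 169 + 0.4 × (156 − 169) = 163.8 → 164

(98, 136, 164)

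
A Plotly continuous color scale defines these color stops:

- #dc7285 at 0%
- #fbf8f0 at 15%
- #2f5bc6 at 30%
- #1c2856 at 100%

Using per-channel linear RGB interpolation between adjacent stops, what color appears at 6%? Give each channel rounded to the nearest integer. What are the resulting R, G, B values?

(232, 168, 176)

6% lies between the 0% and 15% stops, so the local fraction is t = (6 − 0)/(15 − 0) = 6/15 ≈ 0.4.
#dc7285 → (220, 114, 133); #fbf8f0 → (251, 248, 240).
R = 220 + 0.4 × (251 − 220) = 232.4 → 232
G = 114 + 0.4 × (248 − 114) = 167.6 → 168
B = 133 + 0.4 × (240 − 133) = 175.8 → 176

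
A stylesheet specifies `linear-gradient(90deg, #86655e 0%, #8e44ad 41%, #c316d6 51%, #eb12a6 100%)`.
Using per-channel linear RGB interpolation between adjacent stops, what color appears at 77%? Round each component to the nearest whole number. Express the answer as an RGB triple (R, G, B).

(216, 20, 189)

77% lies between the 51% and 100% stops, so the local fraction is t = (77 − 51)/(100 − 51) = 26/49 ≈ 0.5306.
#c316d6 → (195, 22, 214); #eb12a6 → (235, 18, 166).
R = 195 + 0.5306 × (235 − 195) = 216.224 → 216
G = 22 + 0.5306 × (18 − 22) = 19.878 → 20
B = 214 + 0.5306 × (166 − 214) = 188.531 → 189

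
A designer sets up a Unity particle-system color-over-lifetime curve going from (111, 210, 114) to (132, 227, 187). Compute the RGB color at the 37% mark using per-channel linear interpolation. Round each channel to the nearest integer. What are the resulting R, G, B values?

(119, 216, 141)

37% corresponds to t = 0.37.
R = 111 + 0.37 × (132 − 111) = 111 + 0.37 × 21 = 118.77 → 119
G = 210 + 0.37 × (227 − 210) = 210 + 0.37 × 17 = 216.29 → 216
B = 114 + 0.37 × (187 − 114) = 114 + 0.37 × 73 = 141.01 → 141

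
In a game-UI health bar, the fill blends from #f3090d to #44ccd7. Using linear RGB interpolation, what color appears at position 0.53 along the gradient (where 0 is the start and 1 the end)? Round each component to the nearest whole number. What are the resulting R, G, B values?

#f3090d → (243, 9, 13); #44ccd7 → (68, 204, 215).
R = 243 + 0.53 × (68 − 243) = 243 + 0.53 × -175 = 150.25 → 150
G = 9 + 0.53 × (204 − 9) = 9 + 0.53 × 195 = 112.35 → 112
B = 13 + 0.53 × (215 − 13) = 13 + 0.53 × 202 = 120.06 → 120
So the blended color is (150, 112, 120), about #967078.

(150, 112, 120)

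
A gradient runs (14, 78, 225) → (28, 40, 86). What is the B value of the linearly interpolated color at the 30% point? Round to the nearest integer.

B = 225 + 0.3 × (86 − 225) = 183.3 → 183

183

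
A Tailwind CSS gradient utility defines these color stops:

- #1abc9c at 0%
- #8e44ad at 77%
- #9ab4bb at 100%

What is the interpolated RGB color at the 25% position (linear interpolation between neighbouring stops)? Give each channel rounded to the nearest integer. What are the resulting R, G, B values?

(64, 149, 162)

25% lies between the 0% and 77% stops, so the local fraction is t = (25 − 0)/(77 − 0) = 25/77 ≈ 0.3247.
#1abc9c → (26, 188, 156); #8e44ad → (142, 68, 173).
R = 26 + 0.3247 × (142 − 26) = 63.665 → 64
G = 188 + 0.3247 × (68 − 188) = 149.036 → 149
B = 156 + 0.3247 × (173 − 156) = 161.52 → 162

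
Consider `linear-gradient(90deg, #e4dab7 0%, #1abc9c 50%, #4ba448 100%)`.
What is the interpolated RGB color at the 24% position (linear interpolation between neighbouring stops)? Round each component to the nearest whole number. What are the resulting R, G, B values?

(131, 204, 170)

24% lies between the 0% and 50% stops, so the local fraction is t = (24 − 0)/(50 − 0) = 24/50 ≈ 0.48.
#e4dab7 → (228, 218, 183); #1abc9c → (26, 188, 156).
R = 228 + 0.48 × (26 − 228) = 131.04 → 131
G = 218 + 0.48 × (188 − 218) = 203.6 → 204
B = 183 + 0.48 × (156 − 183) = 170.04 → 170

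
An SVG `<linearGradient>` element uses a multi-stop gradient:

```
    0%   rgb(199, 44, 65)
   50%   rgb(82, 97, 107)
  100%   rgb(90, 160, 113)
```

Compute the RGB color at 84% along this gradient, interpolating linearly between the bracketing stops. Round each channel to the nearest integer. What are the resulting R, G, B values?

(87, 140, 111)

84% lies between the 50% and 100% stops, so the local fraction is t = (84 − 50)/(100 − 50) = 34/50 ≈ 0.68.
R = 82 + 0.68 × (90 − 82) = 87.44 → 87
G = 97 + 0.68 × (160 − 97) = 139.84 → 140
B = 107 + 0.68 × (113 − 107) = 111.08 → 111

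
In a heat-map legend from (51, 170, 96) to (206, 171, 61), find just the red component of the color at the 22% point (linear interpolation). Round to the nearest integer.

R = 51 + 0.22 × (206 − 51) = 85.1 → 85

85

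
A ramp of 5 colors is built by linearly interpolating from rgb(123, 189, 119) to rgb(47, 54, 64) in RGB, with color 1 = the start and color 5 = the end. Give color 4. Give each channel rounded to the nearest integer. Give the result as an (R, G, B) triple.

(66, 88, 78)

With 5 swatches and endpoints inclusive, swatch 4 sits at t = (4 − 1)/(5 − 1) = 3/4 ≈ 0.75.
R = 123 + 0.75 × (47 − 123) = 66 → 66
G = 189 + 0.75 × (54 − 189) = 87.75 → 88
B = 119 + 0.75 × (64 − 119) = 77.75 → 78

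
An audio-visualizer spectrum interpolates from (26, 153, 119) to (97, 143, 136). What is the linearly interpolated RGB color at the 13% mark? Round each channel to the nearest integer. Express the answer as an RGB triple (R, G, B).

13% corresponds to t = 0.13.
R = 26 + 0.13 × (97 − 26) = 26 + 0.13 × 71 = 35.23 → 35
G = 153 + 0.13 × (143 − 153) = 153 + 0.13 × -10 = 151.7 → 152
B = 119 + 0.13 × (136 − 119) = 119 + 0.13 × 17 = 121.21 → 121

(35, 152, 121)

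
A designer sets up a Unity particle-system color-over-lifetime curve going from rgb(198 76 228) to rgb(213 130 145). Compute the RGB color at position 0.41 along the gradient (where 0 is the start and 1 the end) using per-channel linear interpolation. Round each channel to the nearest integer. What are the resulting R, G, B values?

(204, 98, 194)

R = 198 + 0.41 × (213 − 198) = 198 + 0.41 × 15 = 204.15 → 204
G = 76 + 0.41 × (130 − 76) = 76 + 0.41 × 54 = 98.14 → 98
B = 228 + 0.41 × (145 − 228) = 228 + 0.41 × -83 = 193.97 → 194
So the blended color is (204, 98, 194), about #cc62c2.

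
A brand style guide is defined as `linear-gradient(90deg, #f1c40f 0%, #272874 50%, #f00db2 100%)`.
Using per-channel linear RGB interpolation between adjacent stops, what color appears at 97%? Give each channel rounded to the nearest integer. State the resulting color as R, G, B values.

(228, 15, 174)

97% lies between the 50% and 100% stops, so the local fraction is t = (97 − 50)/(100 − 50) = 47/50 ≈ 0.94.
#272874 → (39, 40, 116); #f00db2 → (240, 13, 178).
R = 39 + 0.94 × (240 − 39) = 227.94 → 228
G = 40 + 0.94 × (13 − 40) = 14.62 → 15
B = 116 + 0.94 × (178 − 116) = 174.28 → 174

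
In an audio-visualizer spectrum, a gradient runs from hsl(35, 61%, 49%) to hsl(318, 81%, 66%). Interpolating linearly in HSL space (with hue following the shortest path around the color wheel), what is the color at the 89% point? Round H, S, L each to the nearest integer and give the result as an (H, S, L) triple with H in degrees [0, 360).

(326, 79, 64)

Hue: 318 − 35 = 283°, but |283| > 180 so the shorter arc goes the other way: Δh = 283 − 360 = -77°.
H = 35 + 0.89 × (-77) = -33.53 → -34 → -34 mod 360 = 326°
S = 61 + 0.89 × (81 − 61) = 78.8 → 79%
L = 49 + 0.89 × (66 − 49) = 64.13 → 64%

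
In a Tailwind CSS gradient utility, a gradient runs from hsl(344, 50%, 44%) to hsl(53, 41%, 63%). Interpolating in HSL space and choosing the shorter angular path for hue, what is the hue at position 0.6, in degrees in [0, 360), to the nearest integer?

25

Hue: 53 − 344 = -291°, but |-291| > 180 so the shorter arc goes the other way: Δh = -291 + 360 = 69°.
H = 344 + 0.6 × (69) = 385.4 → 385 → 385 mod 360 = 25°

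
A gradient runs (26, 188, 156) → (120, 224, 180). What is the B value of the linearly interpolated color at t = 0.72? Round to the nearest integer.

173

B = 156 + 0.72 × (180 − 156) = 173.28 → 173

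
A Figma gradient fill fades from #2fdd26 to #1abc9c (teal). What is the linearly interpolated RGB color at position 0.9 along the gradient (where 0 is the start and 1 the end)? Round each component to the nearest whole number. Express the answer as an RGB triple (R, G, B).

#2fdd26 → (47, 221, 38); #1abc9c → (26, 188, 156).
R = 47 + 0.9 × (26 − 47) = 47 + 0.9 × -21 = 28.1 → 28
G = 221 + 0.9 × (188 − 221) = 221 + 0.9 × -33 = 191.3 → 191
B = 38 + 0.9 × (156 − 38) = 38 + 0.9 × 118 = 144.2 → 144

(28, 191, 144)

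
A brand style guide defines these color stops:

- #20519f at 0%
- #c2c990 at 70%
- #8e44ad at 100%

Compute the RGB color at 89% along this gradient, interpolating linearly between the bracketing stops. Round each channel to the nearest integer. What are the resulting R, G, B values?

89% lies between the 70% and 100% stops, so the local fraction is t = (89 − 70)/(100 − 70) = 19/30 ≈ 0.6333.
#c2c990 → (194, 201, 144); #8e44ad → (142, 68, 173).
R = 194 + 0.6333 × (142 − 194) = 161.068 → 161
G = 201 + 0.6333 × (68 − 201) = 116.771 → 117
B = 144 + 0.6333 × (173 − 144) = 162.366 → 162

(161, 117, 162)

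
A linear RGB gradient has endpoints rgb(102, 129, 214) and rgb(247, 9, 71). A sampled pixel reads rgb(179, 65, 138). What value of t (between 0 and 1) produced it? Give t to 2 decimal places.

Invert the lerp on the R channel (largest span, 145): t = (179 − 102) / (247 − 102) = 77/145 = 0.53103.
Check on G: (65 − 129)/(9 − 129) = 0.5333 ✓

0.53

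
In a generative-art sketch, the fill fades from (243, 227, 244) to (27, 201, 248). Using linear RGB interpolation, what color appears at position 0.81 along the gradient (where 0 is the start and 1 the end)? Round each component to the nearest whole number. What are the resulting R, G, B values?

R = 243 + 0.81 × (27 − 243) = 243 + 0.81 × -216 = 68.04 → 68
G = 227 + 0.81 × (201 − 227) = 227 + 0.81 × -26 = 205.94 → 206
B = 244 + 0.81 × (248 − 244) = 244 + 0.81 × 4 = 247.24 → 247

(68, 206, 247)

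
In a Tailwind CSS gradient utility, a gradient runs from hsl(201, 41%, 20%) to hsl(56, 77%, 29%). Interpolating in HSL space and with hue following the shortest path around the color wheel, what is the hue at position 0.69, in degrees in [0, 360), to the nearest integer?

Hue arc: Δh = 56 − 201 = -145° (|Δh| ≤ 180, already the shorter path).
H = 201 + 0.69 × (-145) = 100.95 → 101°

101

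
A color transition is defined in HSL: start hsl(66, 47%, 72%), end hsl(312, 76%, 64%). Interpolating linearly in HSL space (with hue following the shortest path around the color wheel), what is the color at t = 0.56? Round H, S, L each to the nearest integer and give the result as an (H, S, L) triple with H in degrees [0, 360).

(2, 63, 68)

Hue: 312 − 66 = 246°, but |246| > 180 so the shorter arc goes the other way: Δh = 246 − 360 = -114°.
H = 66 + 0.56 × (-114) = 2.16 → 2°
S = 47 + 0.56 × (76 − 47) = 63.24 → 63%
L = 72 + 0.56 × (64 − 72) = 67.52 → 68%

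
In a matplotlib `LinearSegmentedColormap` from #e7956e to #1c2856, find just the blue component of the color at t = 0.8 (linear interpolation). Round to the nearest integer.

B₁ = 110 (from #e7956e), B₂ = 86 (from #1c2856).
B = 110 + 0.8 × (86 − 110) = 90.8 → 91

91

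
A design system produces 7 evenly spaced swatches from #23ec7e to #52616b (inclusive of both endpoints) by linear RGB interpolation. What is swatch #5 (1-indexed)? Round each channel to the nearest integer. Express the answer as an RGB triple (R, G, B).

With 7 swatches and endpoints inclusive, swatch 5 sits at t = (5 − 1)/(7 − 1) = 4/6 ≈ 0.6667.
#23ec7e → (35, 236, 126); #52616b → (82, 97, 107).
R = 35 + 0.6667 × (82 − 35) = 66.335 → 66
G = 236 + 0.6667 × (97 − 236) = 143.329 → 143
B = 126 + 0.6667 × (107 − 126) = 113.333 → 113

(66, 143, 113)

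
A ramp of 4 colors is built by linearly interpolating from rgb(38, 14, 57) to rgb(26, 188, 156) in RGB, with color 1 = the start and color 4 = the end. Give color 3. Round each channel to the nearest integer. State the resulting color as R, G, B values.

(30, 130, 123)

With 4 swatches and endpoints inclusive, swatch 3 sits at t = (3 − 1)/(4 − 1) = 2/3 ≈ 0.6667.
R = 38 + 0.6667 × (26 − 38) = 30 → 30
G = 14 + 0.6667 × (188 − 14) = 130.006 → 130
B = 57 + 0.6667 × (156 − 57) = 123.003 → 123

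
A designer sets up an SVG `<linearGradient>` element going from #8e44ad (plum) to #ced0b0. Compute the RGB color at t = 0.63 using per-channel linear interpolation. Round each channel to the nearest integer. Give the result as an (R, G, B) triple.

(182, 156, 175)

#8e44ad → (142, 68, 173); #ced0b0 → (206, 208, 176).
R = 142 + 0.63 × (206 − 142) = 142 + 0.63 × 64 = 182.32 → 182
G = 68 + 0.63 × (208 − 68) = 68 + 0.63 × 140 = 156.2 → 156
B = 173 + 0.63 × (176 − 173) = 173 + 0.63 × 3 = 174.89 → 175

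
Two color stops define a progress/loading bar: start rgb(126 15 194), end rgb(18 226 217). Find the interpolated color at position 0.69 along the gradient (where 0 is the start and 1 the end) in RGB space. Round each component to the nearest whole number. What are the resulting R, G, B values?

(51, 161, 210)

R = 126 + 0.69 × (18 − 126) = 126 + 0.69 × -108 = 51.48 → 51
G = 15 + 0.69 × (226 − 15) = 15 + 0.69 × 211 = 160.59 → 161
B = 194 + 0.69 × (217 − 194) = 194 + 0.69 × 23 = 209.87 → 210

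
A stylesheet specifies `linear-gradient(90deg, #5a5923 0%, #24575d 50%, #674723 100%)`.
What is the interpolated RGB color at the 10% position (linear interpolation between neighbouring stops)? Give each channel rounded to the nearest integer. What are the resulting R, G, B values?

10% lies between the 0% and 50% stops, so the local fraction is t = (10 − 0)/(50 − 0) = 10/50 ≈ 0.2.
#5a5923 → (90, 89, 35); #24575d → (36, 87, 93).
R = 90 + 0.2 × (36 − 90) = 79.2 → 79
G = 89 + 0.2 × (87 − 89) = 88.6 → 89
B = 35 + 0.2 × (93 − 35) = 46.6 → 47

(79, 89, 47)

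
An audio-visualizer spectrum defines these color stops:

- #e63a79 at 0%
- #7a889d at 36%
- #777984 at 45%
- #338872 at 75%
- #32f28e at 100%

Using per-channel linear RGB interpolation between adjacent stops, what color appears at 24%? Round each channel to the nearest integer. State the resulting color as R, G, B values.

24% lies between the 0% and 36% stops, so the local fraction is t = (24 − 0)/(36 − 0) = 24/36 ≈ 0.6667.
#e63a79 → (230, 58, 121); #7a889d → (122, 136, 157).
R = 230 + 0.6667 × (122 − 230) = 157.996 → 158
G = 58 + 0.6667 × (136 − 58) = 110.003 → 110
B = 121 + 0.6667 × (157 − 121) = 145.001 → 145

(158, 110, 145)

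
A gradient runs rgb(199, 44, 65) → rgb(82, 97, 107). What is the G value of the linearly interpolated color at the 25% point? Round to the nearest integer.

G = 44 + 0.25 × (97 − 44) = 57.25 → 57

57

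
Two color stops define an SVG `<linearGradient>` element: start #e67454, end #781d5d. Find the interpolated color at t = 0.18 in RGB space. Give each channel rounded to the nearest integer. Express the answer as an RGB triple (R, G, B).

#e67454 → (230, 116, 84); #781d5d → (120, 29, 93).
R = 230 + 0.18 × (120 − 230) = 230 + 0.18 × -110 = 210.2 → 210
G = 116 + 0.18 × (29 − 116) = 116 + 0.18 × -87 = 100.34 → 100
B = 84 + 0.18 × (93 − 84) = 84 + 0.18 × 9 = 85.62 → 86
So the blended color is (210, 100, 86), about #d26456.

(210, 100, 86)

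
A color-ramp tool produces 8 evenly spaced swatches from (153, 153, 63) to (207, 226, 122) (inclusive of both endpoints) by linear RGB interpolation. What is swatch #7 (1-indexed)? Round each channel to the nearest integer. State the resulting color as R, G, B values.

(199, 216, 114)

With 8 swatches and endpoints inclusive, swatch 7 sits at t = (7 − 1)/(8 − 1) = 6/7 ≈ 0.8571.
R = 153 + 0.8571 × (207 − 153) = 199.283 → 199
G = 153 + 0.8571 × (226 − 153) = 215.568 → 216
B = 63 + 0.8571 × (122 − 63) = 113.569 → 114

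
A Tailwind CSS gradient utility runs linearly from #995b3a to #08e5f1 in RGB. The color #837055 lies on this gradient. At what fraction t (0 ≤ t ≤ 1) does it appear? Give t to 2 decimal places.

0.15

Invert the lerp on the B channel (largest span, 183): t = (85 − 58) / (241 − 58) = 27/183 = 0.14754.
Check on R: (131 − 153)/(8 − 153) = 0.1517 ✓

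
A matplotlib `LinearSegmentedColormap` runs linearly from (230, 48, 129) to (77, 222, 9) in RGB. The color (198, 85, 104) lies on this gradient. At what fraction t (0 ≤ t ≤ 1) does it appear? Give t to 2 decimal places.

Invert the lerp on the G channel (largest span, 174): t = (85 − 48) / (222 − 48) = 37/174 = 0.21264.
Check on R: (198 − 230)/(77 − 230) = 0.2092 ✓

0.21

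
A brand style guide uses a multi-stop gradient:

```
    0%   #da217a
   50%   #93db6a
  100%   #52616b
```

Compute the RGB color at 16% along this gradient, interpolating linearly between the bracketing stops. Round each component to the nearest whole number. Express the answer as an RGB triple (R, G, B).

(195, 93, 117)

16% lies between the 0% and 50% stops, so the local fraction is t = (16 − 0)/(50 − 0) = 16/50 ≈ 0.32.
#da217a → (218, 33, 122); #93db6a → (147, 219, 106).
R = 218 + 0.32 × (147 − 218) = 195.28 → 195
G = 33 + 0.32 × (219 − 33) = 92.52 → 93
B = 122 + 0.32 × (106 − 122) = 116.88 → 117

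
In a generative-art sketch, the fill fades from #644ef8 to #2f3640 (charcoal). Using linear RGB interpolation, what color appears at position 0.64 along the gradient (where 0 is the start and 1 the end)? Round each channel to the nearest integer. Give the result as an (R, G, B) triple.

#644ef8 → (100, 78, 248); #2f3640 → (47, 54, 64).
R = 100 + 0.64 × (47 − 100) = 100 + 0.64 × -53 = 66.08 → 66
G = 78 + 0.64 × (54 − 78) = 78 + 0.64 × -24 = 62.64 → 63
B = 248 + 0.64 × (64 − 248) = 248 + 0.64 × -184 = 130.24 → 130

(66, 63, 130)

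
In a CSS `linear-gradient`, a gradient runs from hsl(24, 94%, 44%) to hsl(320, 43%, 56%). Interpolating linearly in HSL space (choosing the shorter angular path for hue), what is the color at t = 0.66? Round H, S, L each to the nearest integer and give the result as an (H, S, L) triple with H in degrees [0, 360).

Hue: 320 − 24 = 296°, but |296| > 180 so the shorter arc goes the other way: Δh = 296 − 360 = -64°.
H = 24 + 0.66 × (-64) = -18.24 → -18 → -18 mod 360 = 342°
S = 94 + 0.66 × (43 − 94) = 60.34 → 60%
L = 44 + 0.66 × (56 − 44) = 51.92 → 52%

(342, 60, 52)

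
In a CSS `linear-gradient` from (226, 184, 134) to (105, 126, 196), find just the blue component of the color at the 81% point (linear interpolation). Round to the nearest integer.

B = 134 + 0.81 × (196 − 134) = 184.22 → 184

184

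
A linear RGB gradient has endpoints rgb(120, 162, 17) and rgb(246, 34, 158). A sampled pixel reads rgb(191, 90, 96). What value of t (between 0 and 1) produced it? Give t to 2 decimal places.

0.56

Invert the lerp on the B channel (largest span, 141): t = (96 − 17) / (158 − 17) = 79/141 = 0.56028.
Check on R: (191 − 120)/(246 − 120) = 0.5635 ✓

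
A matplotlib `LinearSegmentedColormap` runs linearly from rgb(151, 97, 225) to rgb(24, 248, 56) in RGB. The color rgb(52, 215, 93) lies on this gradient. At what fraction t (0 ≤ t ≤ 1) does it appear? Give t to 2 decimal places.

0.78

Invert the lerp on the B channel (largest span, 169): t = (93 − 225) / (56 − 225) = -132/-169 = 0.78107.
Check on R: (52 − 151)/(24 − 151) = 0.7795 ✓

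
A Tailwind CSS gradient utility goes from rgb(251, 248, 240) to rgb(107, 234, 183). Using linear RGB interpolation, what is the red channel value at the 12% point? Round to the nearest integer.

R = 251 + 0.12 × (107 − 251) = 233.72 → 234

234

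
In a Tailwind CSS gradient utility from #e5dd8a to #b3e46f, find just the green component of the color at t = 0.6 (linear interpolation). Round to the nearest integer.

225

G₁ = 221 (from #e5dd8a), G₂ = 228 (from #b3e46f).
G = 221 + 0.6 × (228 − 221) = 225.2 → 225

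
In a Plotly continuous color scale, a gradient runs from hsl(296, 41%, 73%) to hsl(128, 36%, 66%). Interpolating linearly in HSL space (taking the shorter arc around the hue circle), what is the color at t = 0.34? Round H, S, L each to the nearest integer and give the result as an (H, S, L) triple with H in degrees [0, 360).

Hue arc: Δh = 128 − 296 = -168° (|Δh| ≤ 180, already the shorter path).
H = 296 + 0.34 × (-168) = 238.88 → 239°
S = 41 + 0.34 × (36 − 41) = 39.3 → 39%
L = 73 + 0.34 × (66 − 73) = 70.62 → 71%

(239, 39, 71)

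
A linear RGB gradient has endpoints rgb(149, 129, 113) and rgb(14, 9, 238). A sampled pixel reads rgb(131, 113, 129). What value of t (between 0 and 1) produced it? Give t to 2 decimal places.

0.13

Invert the lerp on the R channel (largest span, 135): t = (131 − 149) / (14 − 149) = -18/-135 = 0.13333.
Check on G: (113 − 129)/(9 − 129) = 0.1333 ✓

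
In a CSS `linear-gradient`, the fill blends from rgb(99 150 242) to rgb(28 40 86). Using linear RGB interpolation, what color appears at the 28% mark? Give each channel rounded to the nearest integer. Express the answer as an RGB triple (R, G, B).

28% corresponds to t = 0.28.
R = 99 + 0.28 × (28 − 99) = 99 + 0.28 × -71 = 79.12 → 79
G = 150 + 0.28 × (40 − 150) = 150 + 0.28 × -110 = 119.2 → 119
B = 242 + 0.28 × (86 − 242) = 242 + 0.28 × -156 = 198.32 → 198

(79, 119, 198)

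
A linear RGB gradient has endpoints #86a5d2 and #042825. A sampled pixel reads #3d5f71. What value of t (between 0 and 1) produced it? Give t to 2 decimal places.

Invert the lerp on the B channel (largest span, 173): t = (113 − 210) / (37 − 210) = -97/-173 = 0.56069.
Check on R: (61 − 134)/(4 − 134) = 0.5615 ✓

0.56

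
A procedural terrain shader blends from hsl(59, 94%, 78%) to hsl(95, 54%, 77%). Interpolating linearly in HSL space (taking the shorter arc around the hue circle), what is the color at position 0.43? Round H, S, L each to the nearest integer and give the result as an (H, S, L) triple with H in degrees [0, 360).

(74, 77, 78)

Hue arc: Δh = 95 − 59 = 36° (|Δh| ≤ 180, already the shorter path).
H = 59 + 0.43 × (36) = 74.48 → 74°
S = 94 + 0.43 × (54 − 94) = 76.8 → 77%
L = 78 + 0.43 × (77 − 78) = 77.57 → 78%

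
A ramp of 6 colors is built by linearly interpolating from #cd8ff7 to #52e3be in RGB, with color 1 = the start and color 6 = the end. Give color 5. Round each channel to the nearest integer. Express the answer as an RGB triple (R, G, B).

(107, 210, 201)

With 6 swatches and endpoints inclusive, swatch 5 sits at t = (5 − 1)/(6 − 1) = 4/5 ≈ 0.8.
#cd8ff7 → (205, 143, 247); #52e3be → (82, 227, 190).
R = 205 + 0.8 × (82 − 205) = 106.6 → 107
G = 143 + 0.8 × (227 − 143) = 210.2 → 210
B = 247 + 0.8 × (190 − 247) = 201.4 → 201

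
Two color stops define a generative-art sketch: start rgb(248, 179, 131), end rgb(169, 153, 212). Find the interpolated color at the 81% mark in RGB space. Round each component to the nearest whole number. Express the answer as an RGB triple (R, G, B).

81% corresponds to t = 0.81.
R = 248 + 0.81 × (169 − 248) = 248 + 0.81 × -79 = 184.01 → 184
G = 179 + 0.81 × (153 − 179) = 179 + 0.81 × -26 = 157.94 → 158
B = 131 + 0.81 × (212 − 131) = 131 + 0.81 × 81 = 196.61 → 197

(184, 158, 197)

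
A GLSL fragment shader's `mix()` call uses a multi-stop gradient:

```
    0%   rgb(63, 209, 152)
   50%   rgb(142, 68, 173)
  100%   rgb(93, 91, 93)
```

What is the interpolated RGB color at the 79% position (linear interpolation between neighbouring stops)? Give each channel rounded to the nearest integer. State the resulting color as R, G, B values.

(114, 81, 127)

79% lies between the 50% and 100% stops, so the local fraction is t = (79 − 50)/(100 − 50) = 29/50 ≈ 0.58.
R = 142 + 0.58 × (93 − 142) = 113.58 → 114
G = 68 + 0.58 × (91 − 68) = 81.34 → 81
B = 173 + 0.58 × (93 − 173) = 126.6 → 127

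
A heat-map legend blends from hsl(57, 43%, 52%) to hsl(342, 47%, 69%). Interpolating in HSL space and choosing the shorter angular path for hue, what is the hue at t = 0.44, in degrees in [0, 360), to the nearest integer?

24

Hue: 342 − 57 = 285°, but |285| > 180 so the shorter arc goes the other way: Δh = 285 − 360 = -75°.
H = 57 + 0.44 × (-75) = 24 → 24°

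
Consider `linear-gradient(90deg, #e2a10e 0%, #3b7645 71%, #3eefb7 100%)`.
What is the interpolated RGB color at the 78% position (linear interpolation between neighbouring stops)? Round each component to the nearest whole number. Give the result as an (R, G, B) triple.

78% lies between the 71% and 100% stops, so the local fraction is t = (78 − 71)/(100 − 71) = 7/29 ≈ 0.2414.
#3b7645 → (59, 118, 69); #3eefb7 → (62, 239, 183).
R = 59 + 0.2414 × (62 − 59) = 59.724 → 60
G = 118 + 0.2414 × (239 − 118) = 147.209 → 147
B = 69 + 0.2414 × (183 − 69) = 96.52 → 97

(60, 147, 97)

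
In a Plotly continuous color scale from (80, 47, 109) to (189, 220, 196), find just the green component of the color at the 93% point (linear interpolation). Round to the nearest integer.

G = 47 + 0.93 × (220 − 47) = 207.89 → 208

208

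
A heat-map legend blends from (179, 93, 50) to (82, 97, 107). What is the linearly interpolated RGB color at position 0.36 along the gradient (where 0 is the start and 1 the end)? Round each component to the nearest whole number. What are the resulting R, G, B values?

R = 179 + 0.36 × (82 − 179) = 179 + 0.36 × -97 = 144.08 → 144
G = 93 + 0.36 × (97 − 93) = 93 + 0.36 × 4 = 94.44 → 94
B = 50 + 0.36 × (107 − 50) = 50 + 0.36 × 57 = 70.52 → 71

(144, 94, 71)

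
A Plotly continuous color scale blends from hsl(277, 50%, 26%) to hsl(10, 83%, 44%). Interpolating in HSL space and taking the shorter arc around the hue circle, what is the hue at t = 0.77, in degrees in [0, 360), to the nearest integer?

349

Hue: 10 − 277 = -267°, but |-267| > 180 so the shorter arc goes the other way: Δh = -267 + 360 = 93°.
H = 277 + 0.77 × (93) = 348.61 → 349°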